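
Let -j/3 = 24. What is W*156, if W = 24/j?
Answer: -52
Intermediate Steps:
j = -72 (j = -3*24 = -72)
W = -⅓ (W = 24/(-72) = 24*(-1/72) = -⅓ ≈ -0.33333)
W*156 = -⅓*156 = -52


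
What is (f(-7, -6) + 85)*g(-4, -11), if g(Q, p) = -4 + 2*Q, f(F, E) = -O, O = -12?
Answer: -1164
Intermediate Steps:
f(F, E) = 12 (f(F, E) = -1*(-12) = 12)
(f(-7, -6) + 85)*g(-4, -11) = (12 + 85)*(-4 + 2*(-4)) = 97*(-4 - 8) = 97*(-12) = -1164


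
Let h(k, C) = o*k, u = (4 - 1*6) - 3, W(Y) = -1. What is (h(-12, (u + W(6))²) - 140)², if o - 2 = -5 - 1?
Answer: 8464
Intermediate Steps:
o = -4 (o = 2 + (-5 - 1) = 2 - 6 = -4)
u = -5 (u = (4 - 6) - 3 = -2 - 3 = -5)
h(k, C) = -4*k
(h(-12, (u + W(6))²) - 140)² = (-4*(-12) - 140)² = (48 - 140)² = (-92)² = 8464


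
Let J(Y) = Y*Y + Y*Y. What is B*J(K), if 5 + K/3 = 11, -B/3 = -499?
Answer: 970056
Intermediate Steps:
B = 1497 (B = -3*(-499) = 1497)
K = 18 (K = -15 + 3*11 = -15 + 33 = 18)
J(Y) = 2*Y² (J(Y) = Y² + Y² = 2*Y²)
B*J(K) = 1497*(2*18²) = 1497*(2*324) = 1497*648 = 970056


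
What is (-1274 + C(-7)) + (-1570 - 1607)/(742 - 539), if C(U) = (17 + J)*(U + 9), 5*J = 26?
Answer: -1263929/1015 ≈ -1245.3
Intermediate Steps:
J = 26/5 (J = (⅕)*26 = 26/5 ≈ 5.2000)
C(U) = 999/5 + 111*U/5 (C(U) = (17 + 26/5)*(U + 9) = 111*(9 + U)/5 = 999/5 + 111*U/5)
(-1274 + C(-7)) + (-1570 - 1607)/(742 - 539) = (-1274 + (999/5 + (111/5)*(-7))) + (-1570 - 1607)/(742 - 539) = (-1274 + (999/5 - 777/5)) - 3177/203 = (-1274 + 222/5) - 3177*1/203 = -6148/5 - 3177/203 = -1263929/1015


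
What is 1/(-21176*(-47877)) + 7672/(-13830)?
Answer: -1296367697119/2336908926360 ≈ -0.55474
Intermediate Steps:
1/(-21176*(-47877)) + 7672/(-13830) = -1/21176*(-1/47877) + 7672*(-1/13830) = 1/1013843352 - 3836/6915 = -1296367697119/2336908926360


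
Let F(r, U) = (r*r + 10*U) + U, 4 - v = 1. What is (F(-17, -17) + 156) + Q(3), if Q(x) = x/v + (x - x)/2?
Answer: 259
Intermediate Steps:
v = 3 (v = 4 - 1*1 = 4 - 1 = 3)
F(r, U) = r² + 11*U (F(r, U) = (r² + 10*U) + U = r² + 11*U)
Q(x) = x/3 (Q(x) = x/3 + (x - x)/2 = x*(⅓) + 0*(½) = x/3 + 0 = x/3)
(F(-17, -17) + 156) + Q(3) = (((-17)² + 11*(-17)) + 156) + (⅓)*3 = ((289 - 187) + 156) + 1 = (102 + 156) + 1 = 258 + 1 = 259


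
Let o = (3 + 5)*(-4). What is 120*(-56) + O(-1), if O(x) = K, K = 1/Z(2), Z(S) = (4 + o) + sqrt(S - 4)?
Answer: -2640974/393 - I*sqrt(2)/786 ≈ -6720.0 - 0.0017993*I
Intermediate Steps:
o = -32 (o = 8*(-4) = -32)
Z(S) = -28 + sqrt(-4 + S) (Z(S) = (4 - 32) + sqrt(S - 4) = -28 + sqrt(-4 + S))
K = 1/(-28 + I*sqrt(2)) (K = 1/(-28 + sqrt(-4 + 2)) = 1/(-28 + sqrt(-2)) = 1/(-28 + I*sqrt(2)) ≈ -0.035623 - 0.0017993*I)
O(x) = -14/393 - I*sqrt(2)/786
120*(-56) + O(-1) = 120*(-56) + (-14/393 - I*sqrt(2)/786) = -6720 + (-14/393 - I*sqrt(2)/786) = -2640974/393 - I*sqrt(2)/786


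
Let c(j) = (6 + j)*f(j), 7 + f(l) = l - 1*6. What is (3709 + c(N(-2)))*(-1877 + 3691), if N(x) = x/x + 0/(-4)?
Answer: 6575750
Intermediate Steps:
N(x) = 1 (N(x) = 1 + 0*(-1/4) = 1 + 0 = 1)
f(l) = -13 + l (f(l) = -7 + (l - 1*6) = -7 + (l - 6) = -7 + (-6 + l) = -13 + l)
c(j) = (-13 + j)*(6 + j) (c(j) = (6 + j)*(-13 + j) = (-13 + j)*(6 + j))
(3709 + c(N(-2)))*(-1877 + 3691) = (3709 + (-13 + 1)*(6 + 1))*(-1877 + 3691) = (3709 - 12*7)*1814 = (3709 - 84)*1814 = 3625*1814 = 6575750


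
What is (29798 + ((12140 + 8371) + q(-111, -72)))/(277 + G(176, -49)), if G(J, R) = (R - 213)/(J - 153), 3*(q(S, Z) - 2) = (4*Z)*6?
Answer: 1143905/6109 ≈ 187.25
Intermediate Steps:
q(S, Z) = 2 + 8*Z (q(S, Z) = 2 + ((4*Z)*6)/3 = 2 + (24*Z)/3 = 2 + 8*Z)
G(J, R) = (-213 + R)/(-153 + J)
(29798 + ((12140 + 8371) + q(-111, -72)))/(277 + G(176, -49)) = (29798 + ((12140 + 8371) + (2 + 8*(-72))))/(277 + (-213 - 49)/(-153 + 176)) = (29798 + (20511 + (2 - 576)))/(277 - 262/23) = (29798 + (20511 - 574))/(277 + (1/23)*(-262)) = (29798 + 19937)/(277 - 262/23) = 49735/(6109/23) = 49735*(23/6109) = 1143905/6109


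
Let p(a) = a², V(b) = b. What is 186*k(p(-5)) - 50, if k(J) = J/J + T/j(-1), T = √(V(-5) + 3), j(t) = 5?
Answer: 136 + 186*I*√2/5 ≈ 136.0 + 52.609*I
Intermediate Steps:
T = I*√2 (T = √(-5 + 3) = √(-2) = I*√2 ≈ 1.4142*I)
k(J) = 1 + I*√2/5 (k(J) = J/J + (I*√2)/5 = 1 + (I*√2)*(⅕) = 1 + I*√2/5)
186*k(p(-5)) - 50 = 186*(1 + I*√2/5) - 50 = (186 + 186*I*√2/5) - 50 = 136 + 186*I*√2/5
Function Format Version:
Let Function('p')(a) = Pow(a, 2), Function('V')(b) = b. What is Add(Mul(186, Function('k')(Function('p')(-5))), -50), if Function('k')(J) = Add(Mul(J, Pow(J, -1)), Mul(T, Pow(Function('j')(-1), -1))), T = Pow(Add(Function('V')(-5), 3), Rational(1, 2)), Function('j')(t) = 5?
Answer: Add(136, Mul(Rational(186, 5), I, Pow(2, Rational(1, 2)))) ≈ Add(136.00, Mul(52.609, I))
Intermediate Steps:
T = Mul(I, Pow(2, Rational(1, 2))) (T = Pow(Add(-5, 3), Rational(1, 2)) = Pow(-2, Rational(1, 2)) = Mul(I, Pow(2, Rational(1, 2))) ≈ Mul(1.4142, I))
Function('k')(J) = Add(1, Mul(Rational(1, 5), I, Pow(2, Rational(1, 2)))) (Function('k')(J) = Add(Mul(J, Pow(J, -1)), Mul(Mul(I, Pow(2, Rational(1, 2))), Pow(5, -1))) = Add(1, Mul(Mul(I, Pow(2, Rational(1, 2))), Rational(1, 5))) = Add(1, Mul(Rational(1, 5), I, Pow(2, Rational(1, 2)))))
Add(Mul(186, Function('k')(Function('p')(-5))), -50) = Add(Mul(186, Add(1, Mul(Rational(1, 5), I, Pow(2, Rational(1, 2))))), -50) = Add(Add(186, Mul(Rational(186, 5), I, Pow(2, Rational(1, 2)))), -50) = Add(136, Mul(Rational(186, 5), I, Pow(2, Rational(1, 2))))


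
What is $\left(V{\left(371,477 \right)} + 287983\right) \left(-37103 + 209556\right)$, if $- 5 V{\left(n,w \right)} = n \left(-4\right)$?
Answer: $\frac{248573581747}{5} \approx 4.9715 \cdot 10^{10}$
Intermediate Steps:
$V{\left(n,w \right)} = \frac{4 n}{5}$ ($V{\left(n,w \right)} = - \frac{n \left(-4\right)}{5} = - \frac{\left(-4\right) n}{5} = \frac{4 n}{5}$)
$\left(V{\left(371,477 \right)} + 287983\right) \left(-37103 + 209556\right) = \left(\frac{4}{5} \cdot 371 + 287983\right) \left(-37103 + 209556\right) = \left(\frac{1484}{5} + 287983\right) 172453 = \frac{1441399}{5} \cdot 172453 = \frac{248573581747}{5}$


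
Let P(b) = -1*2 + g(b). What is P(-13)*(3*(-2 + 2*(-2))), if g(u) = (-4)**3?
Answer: 1188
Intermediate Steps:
g(u) = -64
P(b) = -66 (P(b) = -1*2 - 64 = -2 - 64 = -66)
P(-13)*(3*(-2 + 2*(-2))) = -198*(-2 + 2*(-2)) = -198*(-2 - 4) = -198*(-6) = -66*(-18) = 1188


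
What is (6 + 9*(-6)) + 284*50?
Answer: 14152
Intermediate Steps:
(6 + 9*(-6)) + 284*50 = (6 - 54) + 14200 = -48 + 14200 = 14152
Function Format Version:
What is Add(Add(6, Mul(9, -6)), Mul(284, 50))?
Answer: 14152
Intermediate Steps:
Add(Add(6, Mul(9, -6)), Mul(284, 50)) = Add(Add(6, -54), 14200) = Add(-48, 14200) = 14152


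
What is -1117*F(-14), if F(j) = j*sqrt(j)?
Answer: 15638*I*sqrt(14) ≈ 58512.0*I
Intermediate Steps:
F(j) = j**(3/2)
-1117*F(-14) = -(-15638)*I*sqrt(14) = 15638*I*sqrt(14)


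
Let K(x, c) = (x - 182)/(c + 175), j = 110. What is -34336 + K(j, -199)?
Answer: -34333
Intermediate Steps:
K(x, c) = (-182 + x)/(175 + c)
-34336 + K(j, -199) = -34336 + (-182 + 110)/(175 - 199) = -34336 - 72/(-24) = -34336 - 1/24*(-72) = -34336 + 3 = -34333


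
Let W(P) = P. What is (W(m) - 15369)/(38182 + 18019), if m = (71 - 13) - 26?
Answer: -15337/56201 ≈ -0.27290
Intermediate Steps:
m = 32 (m = 58 - 26 = 32)
(W(m) - 15369)/(38182 + 18019) = (32 - 15369)/(38182 + 18019) = -15337/56201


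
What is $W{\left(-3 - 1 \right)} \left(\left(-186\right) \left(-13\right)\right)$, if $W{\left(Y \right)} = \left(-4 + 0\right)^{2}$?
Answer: $38688$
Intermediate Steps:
$W{\left(Y \right)} = 16$ ($W{\left(Y \right)} = \left(-4\right)^{2} = 16$)
$W{\left(-3 - 1 \right)} \left(\left(-186\right) \left(-13\right)\right) = 16 \left(\left(-186\right) \left(-13\right)\right) = 16 \cdot 2418 = 38688$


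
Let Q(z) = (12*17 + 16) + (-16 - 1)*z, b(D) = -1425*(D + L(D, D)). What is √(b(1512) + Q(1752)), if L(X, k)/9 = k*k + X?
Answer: 2*I*√7335343091 ≈ 1.7129e+5*I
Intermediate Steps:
L(X, k) = 9*X + 9*k² (L(X, k) = 9*(k*k + X) = 9*(k² + X) = 9*(X + k²) = 9*X + 9*k²)
b(D) = -14250*D - 12825*D² (b(D) = -1425*(D + (9*D + 9*D²)) = -1425*(9*D² + 10*D) = -14250*D - 12825*D²)
Q(z) = 220 - 17*z (Q(z) = (204 + 16) - 17*z = 220 - 17*z)
√(b(1512) + Q(1752)) = √(1425*1512*(-10 - 9*1512) + (220 - 17*1752)) = √(1425*1512*(-10 - 13608) + (220 - 29784)) = √(1425*1512*(-13618) - 29564) = √(-29341342800 - 29564) = √(-29341372364) = 2*I*√7335343091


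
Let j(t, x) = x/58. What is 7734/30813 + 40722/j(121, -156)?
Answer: -2021535519/133523 ≈ -15140.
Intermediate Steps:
j(t, x) = x/58 (j(t, x) = x*(1/58) = x/58)
7734/30813 + 40722/j(121, -156) = 7734/30813 + 40722/(((1/58)*(-156))) = 7734*(1/30813) + 40722/(-78/29) = 2578/10271 + 40722*(-29/78) = 2578/10271 - 196823/13 = -2021535519/133523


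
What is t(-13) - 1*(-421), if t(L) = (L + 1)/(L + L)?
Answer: 5479/13 ≈ 421.46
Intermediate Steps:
t(L) = (1 + L)/(2*L) (t(L) = (1 + L)/((2*L)) = (1 + L)*(1/(2*L)) = (1 + L)/(2*L))
t(-13) - 1*(-421) = (½)*(1 - 13)/(-13) - 1*(-421) = (½)*(-1/13)*(-12) + 421 = 6/13 + 421 = 5479/13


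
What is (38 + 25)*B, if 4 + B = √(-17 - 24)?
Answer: -252 + 63*I*√41 ≈ -252.0 + 403.4*I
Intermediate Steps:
B = -4 + I*√41 (B = -4 + √(-17 - 24) = -4 + √(-41) = -4 + I*√41 ≈ -4.0 + 6.4031*I)
(38 + 25)*B = (38 + 25)*(-4 + I*√41) = 63*(-4 + I*√41) = -252 + 63*I*√41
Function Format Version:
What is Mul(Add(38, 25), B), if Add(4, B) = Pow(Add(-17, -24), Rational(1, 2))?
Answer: Add(-252, Mul(63, I, Pow(41, Rational(1, 2)))) ≈ Add(-252.00, Mul(403.40, I))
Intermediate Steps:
B = Add(-4, Mul(I, Pow(41, Rational(1, 2)))) (B = Add(-4, Pow(Add(-17, -24), Rational(1, 2))) = Add(-4, Pow(-41, Rational(1, 2))) = Add(-4, Mul(I, Pow(41, Rational(1, 2)))) ≈ Add(-4.0000, Mul(6.4031, I)))
Mul(Add(38, 25), B) = Mul(Add(38, 25), Add(-4, Mul(I, Pow(41, Rational(1, 2))))) = Mul(63, Add(-4, Mul(I, Pow(41, Rational(1, 2))))) = Add(-252, Mul(63, I, Pow(41, Rational(1, 2))))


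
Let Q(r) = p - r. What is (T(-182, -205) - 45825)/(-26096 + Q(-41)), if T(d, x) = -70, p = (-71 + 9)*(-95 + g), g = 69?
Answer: 45895/24443 ≈ 1.8776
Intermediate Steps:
p = 1612 (p = (-71 + 9)*(-95 + 69) = -62*(-26) = 1612)
Q(r) = 1612 - r
(T(-182, -205) - 45825)/(-26096 + Q(-41)) = (-70 - 45825)/(-26096 + (1612 - 1*(-41))) = -45895/(-26096 + (1612 + 41)) = -45895/(-26096 + 1653) = -45895/(-24443) = -45895*(-1/24443) = 45895/24443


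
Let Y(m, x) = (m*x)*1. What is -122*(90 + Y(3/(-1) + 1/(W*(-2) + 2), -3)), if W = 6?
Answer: -60573/5 ≈ -12115.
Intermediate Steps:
Y(m, x) = m*x
-122*(90 + Y(3/(-1) + 1/(W*(-2) + 2), -3)) = -122*(90 + (3/(-1) + 1/(6*(-2) + 2))*(-3)) = -122*(90 + (3*(-1) + 1/(-12 + 2))*(-3)) = -122*(90 + (-3 + 1/(-10))*(-3)) = -122*(90 + (-3 + 1*(-⅒))*(-3)) = -122*(90 + (-3 - ⅒)*(-3)) = -122*(90 - 31/10*(-3)) = -122*(90 + 93/10) = -122*993/10 = -60573/5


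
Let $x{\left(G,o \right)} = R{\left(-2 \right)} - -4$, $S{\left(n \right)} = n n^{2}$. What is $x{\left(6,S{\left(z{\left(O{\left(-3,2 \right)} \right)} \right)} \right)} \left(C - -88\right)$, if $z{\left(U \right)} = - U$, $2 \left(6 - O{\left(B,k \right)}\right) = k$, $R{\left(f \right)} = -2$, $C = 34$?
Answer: $244$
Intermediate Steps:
$O{\left(B,k \right)} = 6 - \frac{k}{2}$
$S{\left(n \right)} = n^{3}$
$x{\left(G,o \right)} = 2$ ($x{\left(G,o \right)} = -2 - -4 = -2 + 4 = 2$)
$x{\left(6,S{\left(z{\left(O{\left(-3,2 \right)} \right)} \right)} \right)} \left(C - -88\right) = 2 \left(34 - -88\right) = 2 \left(34 + 88\right) = 2 \cdot 122 = 244$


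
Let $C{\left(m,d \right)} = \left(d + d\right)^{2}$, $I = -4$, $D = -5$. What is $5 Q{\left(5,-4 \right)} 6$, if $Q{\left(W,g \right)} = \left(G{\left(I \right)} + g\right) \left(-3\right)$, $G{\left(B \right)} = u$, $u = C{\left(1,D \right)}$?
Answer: $-8640$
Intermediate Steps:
$C{\left(m,d \right)} = 4 d^{2}$ ($C{\left(m,d \right)} = \left(2 d\right)^{2} = 4 d^{2}$)
$u = 100$ ($u = 4 \left(-5\right)^{2} = 4 \cdot 25 = 100$)
$G{\left(B \right)} = 100$
$Q{\left(W,g \right)} = -300 - 3 g$ ($Q{\left(W,g \right)} = \left(100 + g\right) \left(-3\right) = -300 - 3 g$)
$5 Q{\left(5,-4 \right)} 6 = 5 \left(-300 - -12\right) 6 = 5 \left(-300 + 12\right) 6 = 5 \left(-288\right) 6 = \left(-1440\right) 6 = -8640$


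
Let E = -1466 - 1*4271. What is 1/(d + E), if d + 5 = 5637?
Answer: -1/105 ≈ -0.0095238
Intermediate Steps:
d = 5632 (d = -5 + 5637 = 5632)
E = -5737 (E = -1466 - 4271 = -5737)
1/(d + E) = 1/(5632 - 5737) = 1/(-105) = -1/105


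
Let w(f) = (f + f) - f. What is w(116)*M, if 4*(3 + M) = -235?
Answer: -7163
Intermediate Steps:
M = -247/4 (M = -3 + (¼)*(-235) = -3 - 235/4 = -247/4 ≈ -61.750)
w(f) = f (w(f) = 2*f - f = f)
w(116)*M = 116*(-247/4) = -7163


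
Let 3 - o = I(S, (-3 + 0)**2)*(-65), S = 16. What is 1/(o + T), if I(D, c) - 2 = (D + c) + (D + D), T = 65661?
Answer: 1/69499 ≈ 1.4389e-5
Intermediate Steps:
I(D, c) = 2 + c + 3*D (I(D, c) = 2 + ((D + c) + (D + D)) = 2 + ((D + c) + 2*D) = 2 + (c + 3*D) = 2 + c + 3*D)
o = 3838 (o = 3 - (2 + (-3 + 0)**2 + 3*16)*(-65) = 3 - (2 + (-3)**2 + 48)*(-65) = 3 - (2 + 9 + 48)*(-65) = 3 - 59*(-65) = 3 - 1*(-3835) = 3 + 3835 = 3838)
1/(o + T) = 1/(3838 + 65661) = 1/69499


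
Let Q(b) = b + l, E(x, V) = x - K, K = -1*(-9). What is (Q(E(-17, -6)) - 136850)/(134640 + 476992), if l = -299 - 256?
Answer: -19633/87376 ≈ -0.22470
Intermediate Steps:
K = 9
E(x, V) = -9 + x (E(x, V) = x - 1*9 = x - 9 = -9 + x)
l = -555
Q(b) = -555 + b (Q(b) = b - 555 = -555 + b)
(Q(E(-17, -6)) - 136850)/(134640 + 476992) = ((-555 + (-9 - 17)) - 136850)/(134640 + 476992) = ((-555 - 26) - 136850)/611632 = (-581 - 136850)*(1/611632) = -137431*1/611632 = -19633/87376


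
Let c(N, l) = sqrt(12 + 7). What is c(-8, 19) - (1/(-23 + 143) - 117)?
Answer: 14039/120 + sqrt(19) ≈ 121.35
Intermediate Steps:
c(N, l) = sqrt(19)
c(-8, 19) - (1/(-23 + 143) - 117) = sqrt(19) - (1/(-23 + 143) - 117) = sqrt(19) - (1/120 - 117) = sqrt(19) - 1*(-14039/120) = sqrt(19) + 14039/120 = 14039/120 + sqrt(19)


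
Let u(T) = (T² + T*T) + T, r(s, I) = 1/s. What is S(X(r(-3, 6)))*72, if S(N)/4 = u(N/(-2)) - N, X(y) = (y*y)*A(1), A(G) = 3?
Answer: -128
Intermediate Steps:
u(T) = T + 2*T² (u(T) = (T² + T²) + T = 2*T² + T = T + 2*T²)
X(y) = 3*y² (X(y) = (y*y)*3 = y²*3 = 3*y²)
S(N) = -4*N - 2*N*(1 - N) (S(N) = 4*((N/(-2))*(1 + 2*(N/(-2))) - N) = 4*((N*(-½))*(1 + 2*(N*(-½))) - N) = 4*((-N/2)*(1 + 2*(-N/2)) - N) = 4*((-N/2)*(1 - N) - N) = 4*(-N*(1 - N)/2 - N) = 4*(-N - N*(1 - N)/2) = -4*N - 2*N*(1 - N))
S(X(r(-3, 6)))*72 = (2*(3*(1/(-3))²)*(-3 + 3*(1/(-3))²))*72 = (2*(3*(-⅓)²)*(-3 + 3*(-⅓)²))*72 = (2*(3*(⅑))*(-3 + 3*(⅑)))*72 = (2*(⅓)*(-3 + ⅓))*72 = (2*(⅓)*(-8/3))*72 = -16/9*72 = -128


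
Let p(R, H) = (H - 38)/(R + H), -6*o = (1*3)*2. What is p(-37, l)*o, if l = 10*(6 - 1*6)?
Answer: -38/37 ≈ -1.0270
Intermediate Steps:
l = 0 (l = 10*(6 - 6) = 10*0 = 0)
o = -1 (o = -1*3*2/6 = -2/2 = -⅙*6 = -1)
p(R, H) = (-38 + H)/(H + R)
p(-37, l)*o = ((-38 + 0)/(0 - 37))*(-1) = (-38/(-37))*(-1) = -1/37*(-38)*(-1) = (38/37)*(-1) = -38/37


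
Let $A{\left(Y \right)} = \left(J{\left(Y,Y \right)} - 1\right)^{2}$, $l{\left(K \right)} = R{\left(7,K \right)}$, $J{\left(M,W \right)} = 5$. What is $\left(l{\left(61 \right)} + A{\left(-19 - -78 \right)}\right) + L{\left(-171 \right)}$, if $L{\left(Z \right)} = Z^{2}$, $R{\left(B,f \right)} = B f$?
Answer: $29684$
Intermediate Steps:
$l{\left(K \right)} = 7 K$
$A{\left(Y \right)} = 16$ ($A{\left(Y \right)} = \left(5 - 1\right)^{2} = 4^{2} = 16$)
$\left(l{\left(61 \right)} + A{\left(-19 - -78 \right)}\right) + L{\left(-171 \right)} = \left(7 \cdot 61 + 16\right) + \left(-171\right)^{2} = \left(427 + 16\right) + 29241 = 443 + 29241 = 29684$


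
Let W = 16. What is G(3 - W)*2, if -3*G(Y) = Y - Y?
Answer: 0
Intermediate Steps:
G(Y) = 0 (G(Y) = -(Y - Y)/3 = -⅓*0 = 0)
G(3 - W)*2 = 0*2 = 0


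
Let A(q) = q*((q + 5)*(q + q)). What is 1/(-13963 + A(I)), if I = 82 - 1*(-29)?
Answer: 1/2844509 ≈ 3.5155e-7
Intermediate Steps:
I = 111 (I = 82 + 29 = 111)
A(q) = 2*q**2*(5 + q) (A(q) = q*((5 + q)*(2*q)) = q*(2*q*(5 + q)) = 2*q**2*(5 + q))
1/(-13963 + A(I)) = 1/(-13963 + 2*111**2*(5 + 111)) = 1/(-13963 + 2*12321*116) = 1/(-13963 + 2858472) = 1/2844509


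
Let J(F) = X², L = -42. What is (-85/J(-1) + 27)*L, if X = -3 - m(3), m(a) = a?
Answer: -6209/6 ≈ -1034.8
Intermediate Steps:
X = -6 (X = -3 - 1*3 = -3 - 3 = -6)
J(F) = 36 (J(F) = (-6)² = 36)
(-85/J(-1) + 27)*L = (-85/36 + 27)*(-42) = (887/36)*(-42) = -6209/6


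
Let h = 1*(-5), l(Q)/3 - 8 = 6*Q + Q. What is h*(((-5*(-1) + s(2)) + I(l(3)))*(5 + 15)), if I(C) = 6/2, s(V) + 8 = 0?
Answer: 0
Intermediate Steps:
s(V) = -8 (s(V) = -8 + 0 = -8)
l(Q) = 24 + 21*Q (l(Q) = 24 + 3*(6*Q + Q) = 24 + 3*(7*Q) = 24 + 21*Q)
I(C) = 3 (I(C) = 6*(1/2) = 3)
h = -5
h*(((-5*(-1) + s(2)) + I(l(3)))*(5 + 15)) = -5*((-5*(-1) - 8) + 3)*(5 + 15) = -5*((5 - 8) + 3)*20 = -5*(-3 + 3)*20 = -0*20 = -5*0 = 0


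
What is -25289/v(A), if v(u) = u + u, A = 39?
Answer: -25289/78 ≈ -324.22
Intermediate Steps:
v(u) = 2*u
-25289/v(A) = -25289/(2*39) = -25289/78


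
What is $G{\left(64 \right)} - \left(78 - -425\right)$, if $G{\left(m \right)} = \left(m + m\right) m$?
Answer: $7689$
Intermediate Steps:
$G{\left(m \right)} = 2 m^{2}$ ($G{\left(m \right)} = 2 m m = 2 m^{2}$)
$G{\left(64 \right)} - \left(78 - -425\right) = 2 \cdot 64^{2} - \left(78 - -425\right) = 2 \cdot 4096 - \left(78 + 425\right) = 8192 - 503 = 7689$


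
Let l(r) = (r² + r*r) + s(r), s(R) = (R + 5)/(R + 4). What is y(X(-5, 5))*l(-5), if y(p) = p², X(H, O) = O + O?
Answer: 5000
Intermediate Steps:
s(R) = (5 + R)/(4 + R)
X(H, O) = 2*O
l(r) = 2*r² + (5 + r)/(4 + r) (l(r) = (r² + r*r) + (5 + r)/(4 + r) = (r² + r²) + (5 + r)/(4 + r) = 2*r² + (5 + r)/(4 + r))
y(X(-5, 5))*l(-5) = (2*5)²*((5 - 5 + 2*(-5)²*(4 - 5))/(4 - 5)) = 10²*((5 - 5 + 2*25*(-1))/(-1)) = 100*(-(5 - 5 - 50)) = 100*(-1*(-50)) = 100*50 = 5000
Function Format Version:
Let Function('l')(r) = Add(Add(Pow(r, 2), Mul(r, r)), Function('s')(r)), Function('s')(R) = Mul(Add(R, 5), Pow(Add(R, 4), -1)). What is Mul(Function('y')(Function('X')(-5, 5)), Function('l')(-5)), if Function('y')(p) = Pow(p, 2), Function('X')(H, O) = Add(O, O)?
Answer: 5000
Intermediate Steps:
Function('s')(R) = Mul(Pow(Add(4, R), -1), Add(5, R)) (Function('s')(R) = Mul(Add(5, R), Pow(Add(4, R), -1)) = Mul(Pow(Add(4, R), -1), Add(5, R)))
Function('X')(H, O) = Mul(2, O)
Function('l')(r) = Add(Mul(2, Pow(r, 2)), Mul(Pow(Add(4, r), -1), Add(5, r))) (Function('l')(r) = Add(Add(Pow(r, 2), Mul(r, r)), Mul(Pow(Add(4, r), -1), Add(5, r))) = Add(Add(Pow(r, 2), Pow(r, 2)), Mul(Pow(Add(4, r), -1), Add(5, r))) = Add(Mul(2, Pow(r, 2)), Mul(Pow(Add(4, r), -1), Add(5, r))))
Mul(Function('y')(Function('X')(-5, 5)), Function('l')(-5)) = Mul(Pow(Mul(2, 5), 2), Mul(Pow(Add(4, -5), -1), Add(5, -5, Mul(2, Pow(-5, 2), Add(4, -5))))) = Mul(Pow(10, 2), Mul(Pow(-1, -1), Add(5, -5, Mul(2, 25, -1)))) = Mul(100, Mul(-1, Add(5, -5, -50))) = Mul(100, Mul(-1, -50)) = Mul(100, 50) = 5000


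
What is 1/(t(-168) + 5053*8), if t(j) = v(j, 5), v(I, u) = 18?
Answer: 1/40442 ≈ 2.4727e-5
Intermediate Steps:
t(j) = 18
1/(t(-168) + 5053*8) = 1/(18 + 5053*8) = 1/(18 + 40424) = 1/40442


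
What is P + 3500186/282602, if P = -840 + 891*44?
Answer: 5422621657/141301 ≈ 38376.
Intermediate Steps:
P = 38364 (P = -840 + 39204 = 38364)
P + 3500186/282602 = 38364 + 3500186/282602 = 38364 + 3500186*(1/282602) = 38364 + 1750093/141301 = 5422621657/141301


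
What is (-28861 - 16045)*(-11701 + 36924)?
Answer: -1132664038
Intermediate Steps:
(-28861 - 16045)*(-11701 + 36924) = -44906*25223 = -1132664038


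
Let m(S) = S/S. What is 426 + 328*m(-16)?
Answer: 754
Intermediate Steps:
m(S) = 1
426 + 328*m(-16) = 426 + 328*1 = 426 + 328 = 754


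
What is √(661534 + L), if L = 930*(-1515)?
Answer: 2*I*√186854 ≈ 864.53*I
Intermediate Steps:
L = -1408950
√(661534 + L) = √(661534 - 1408950) = √(-747416) = 2*I*√186854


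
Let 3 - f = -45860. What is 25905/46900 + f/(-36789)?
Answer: -239591131/345080820 ≈ -0.69430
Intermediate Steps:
f = 45863 (f = 3 - 1*(-45860) = 3 + 45860 = 45863)
25905/46900 + f/(-36789) = 25905/46900 + 45863/(-36789) = 25905*(1/46900) + 45863*(-1/36789) = 5181/9380 - 45863/36789 = -239591131/345080820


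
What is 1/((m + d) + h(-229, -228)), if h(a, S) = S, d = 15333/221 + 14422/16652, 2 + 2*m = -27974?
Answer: -1840046/26028837747 ≈ -7.0693e-5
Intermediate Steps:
m = -13988 (m = -1 + (1/2)*(-27974) = -1 - 13987 = -13988)
d = 129256189/1840046 (d = 15333*(1/221) + 14422*(1/16652) = 15333/221 + 7211/8326 = 129256189/1840046 ≈ 70.246)
1/((m + d) + h(-229, -228)) = 1/((-13988 + 129256189/1840046) - 228) = 1/(-25609307259/1840046 - 228) = 1/(-26028837747/1840046) = -1840046/26028837747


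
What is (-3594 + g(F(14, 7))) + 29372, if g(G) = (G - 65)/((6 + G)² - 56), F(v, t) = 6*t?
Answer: 57948921/2248 ≈ 25778.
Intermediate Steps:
g(G) = (-65 + G)/(-56 + (6 + G)²)
(-3594 + g(F(14, 7))) + 29372 = (-3594 + (-65 + 6*7)/(-56 + (6 + 6*7)²)) + 29372 = (-3594 + (-65 + 42)/(-56 + (6 + 42)²)) + 29372 = (-3594 - 23/(-56 + 48²)) + 29372 = (-3594 - 23/(-56 + 2304)) + 29372 = (-3594 - 23/2248) + 29372 = -8079335/2248 + 29372 = 57948921/2248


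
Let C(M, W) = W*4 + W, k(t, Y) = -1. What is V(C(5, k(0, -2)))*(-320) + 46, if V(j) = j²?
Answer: -7954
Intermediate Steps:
C(M, W) = 5*W (C(M, W) = 4*W + W = 5*W)
V(C(5, k(0, -2)))*(-320) + 46 = (5*(-1))²*(-320) + 46 = (-5)²*(-320) + 46 = 25*(-320) + 46 = -8000 + 46 = -7954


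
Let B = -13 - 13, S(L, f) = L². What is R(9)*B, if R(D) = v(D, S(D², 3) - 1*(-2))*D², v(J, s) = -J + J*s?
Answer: -124376148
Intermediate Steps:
B = -26
R(D) = D³*(1 + D⁴) (R(D) = (D*(-1 + ((D²)² - 1*(-2))))*D² = (D*(-1 + (D⁴ + 2)))*D² = (D*(-1 + (2 + D⁴)))*D² = (D*(1 + D⁴))*D² = D³*(1 + D⁴))
R(9)*B = (9³ + 9⁷)*(-26) = (729 + 4782969)*(-26) = 4783698*(-26) = -124376148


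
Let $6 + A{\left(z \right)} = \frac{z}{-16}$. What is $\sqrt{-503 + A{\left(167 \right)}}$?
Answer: $\frac{i \sqrt{8311}}{4} \approx 22.791 i$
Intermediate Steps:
$A{\left(z \right)} = -6 - \frac{z}{16}$ ($A{\left(z \right)} = -6 + \frac{z}{-16} = -6 + z \left(- \frac{1}{16}\right) = -6 - \frac{z}{16}$)
$\sqrt{-503 + A{\left(167 \right)}} = \sqrt{-503 - \frac{263}{16}} = \sqrt{- \frac{8311}{16}} = \frac{i \sqrt{8311}}{4}$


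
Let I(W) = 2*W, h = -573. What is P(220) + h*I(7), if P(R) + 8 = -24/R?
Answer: -441656/55 ≈ -8030.1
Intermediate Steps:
P(R) = -8 - 24/R
P(220) + h*I(7) = (-8 - 24/220) - 1146*7 = (-8 - 24*1/220) - 573*14 = (-8 - 6/55) - 8022 = -446/55 - 8022 = -441656/55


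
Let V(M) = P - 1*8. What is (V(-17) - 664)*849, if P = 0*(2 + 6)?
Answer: -570528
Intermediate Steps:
P = 0 (P = 0*8 = 0)
V(M) = -8 (V(M) = 0 - 1*8 = 0 - 8 = -8)
(V(-17) - 664)*849 = (-8 - 664)*849 = -672*849 = -570528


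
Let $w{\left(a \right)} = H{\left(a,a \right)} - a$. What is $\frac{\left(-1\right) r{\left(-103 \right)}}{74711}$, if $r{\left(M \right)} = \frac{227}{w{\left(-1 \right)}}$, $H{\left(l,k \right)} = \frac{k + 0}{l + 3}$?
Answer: $- \frac{454}{74711} \approx -0.0060767$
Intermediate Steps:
$H{\left(l,k \right)} = \frac{k}{3 + l}$
$w{\left(a \right)} = - a + \frac{a}{3 + a}$ ($w{\left(a \right)} = \frac{a}{3 + a} - a = - a + \frac{a}{3 + a}$)
$r{\left(M \right)} = 454$ ($r{\left(M \right)} = \frac{227}{\left(-1\right) \frac{1}{3 - 1} \left(-2 - -1\right)} = \frac{227}{\left(-1\right) \frac{1}{2} \left(-2 + 1\right)} = \frac{227}{\left(-1\right) \frac{1}{2} \left(-1\right)} = 227 \frac{1}{\frac{1}{2}} = 227 \cdot 2 = 454$)
$\frac{\left(-1\right) r{\left(-103 \right)}}{74711} = \frac{\left(-1\right) 454}{74711} = \left(-454\right) \frac{1}{74711} = - \frac{454}{74711}$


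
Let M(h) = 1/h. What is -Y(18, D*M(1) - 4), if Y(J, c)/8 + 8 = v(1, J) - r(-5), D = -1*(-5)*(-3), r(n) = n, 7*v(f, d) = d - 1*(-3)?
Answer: 0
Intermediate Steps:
v(f, d) = 3/7 + d/7 (v(f, d) = (d - 1*(-3))/7 = (d + 3)/7 = (3 + d)/7 = 3/7 + d/7)
M(h) = 1/h
D = -15 (D = 5*(-3) = -15)
Y(J, c) = -144/7 + 8*J/7 (Y(J, c) = -64 + 8*((3/7 + J/7) - 1*(-5)) = -64 + 8*((3/7 + J/7) + 5) = -64 + 8*(38/7 + J/7) = -64 + (304/7 + 8*J/7) = -144/7 + 8*J/7)
-Y(18, D*M(1) - 4) = -(-144/7 + (8/7)*18) = -(-144/7 + 144/7) = -1*0 = 0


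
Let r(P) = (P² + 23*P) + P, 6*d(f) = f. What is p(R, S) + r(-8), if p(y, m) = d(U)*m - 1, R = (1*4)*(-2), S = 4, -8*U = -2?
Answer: -773/6 ≈ -128.83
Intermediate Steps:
U = ¼ (U = -⅛*(-2) = ¼ ≈ 0.25000)
d(f) = f/6
R = -8 (R = 4*(-2) = -8)
r(P) = P² + 24*P
p(y, m) = -1 + m/24 (p(y, m) = ((⅙)*(¼))*m - 1 = m/24 - 1 = -1 + m/24)
p(R, S) + r(-8) = (-1 + (1/24)*4) - 8*(24 - 8) = (-1 + ⅙) - 8*16 = -⅚ - 128 = -773/6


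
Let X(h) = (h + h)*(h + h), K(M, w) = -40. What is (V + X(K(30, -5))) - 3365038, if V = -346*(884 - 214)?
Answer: -3590458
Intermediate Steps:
X(h) = 4*h² (X(h) = (2*h)*(2*h) = 4*h²)
V = -231820 (V = -346*670 = -231820)
(V + X(K(30, -5))) - 3365038 = (-231820 + 4*(-40)²) - 3365038 = (-231820 + 4*1600) - 3365038 = (-231820 + 6400) - 3365038 = -225420 - 3365038 = -3590458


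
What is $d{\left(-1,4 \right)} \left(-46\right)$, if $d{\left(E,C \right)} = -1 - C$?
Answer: $230$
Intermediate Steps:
$d{\left(-1,4 \right)} \left(-46\right) = \left(-1 - 4\right) \left(-46\right) = \left(-5\right) \left(-46\right) = 230$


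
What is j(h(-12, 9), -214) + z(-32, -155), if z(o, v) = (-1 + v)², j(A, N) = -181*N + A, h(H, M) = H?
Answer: 63058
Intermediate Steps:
j(A, N) = A - 181*N
j(h(-12, 9), -214) + z(-32, -155) = (-12 - 181*(-214)) + (-1 - 155)² = (-12 + 38734) + (-156)² = 38722 + 24336 = 63058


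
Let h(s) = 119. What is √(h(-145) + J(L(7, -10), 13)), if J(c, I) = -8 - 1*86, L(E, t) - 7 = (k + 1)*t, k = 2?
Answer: 5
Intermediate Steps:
L(E, t) = 7 + 3*t (L(E, t) = 7 + (2 + 1)*t = 7 + 3*t)
J(c, I) = -94 (J(c, I) = -8 - 86 = -94)
√(h(-145) + J(L(7, -10), 13)) = √(119 - 94) = √25 = 5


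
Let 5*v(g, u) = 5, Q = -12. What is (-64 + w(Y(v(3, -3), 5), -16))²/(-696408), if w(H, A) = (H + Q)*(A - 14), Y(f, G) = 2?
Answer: -6962/87051 ≈ -0.079976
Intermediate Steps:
v(g, u) = 1 (v(g, u) = (⅕)*5 = 1)
w(H, A) = (-14 + A)*(-12 + H) (w(H, A) = (H - 12)*(A - 14) = (-12 + H)*(-14 + A) = (-14 + A)*(-12 + H))
(-64 + w(Y(v(3, -3), 5), -16))²/(-696408) = (-64 + (168 - 14*2 - 12*(-16) - 16*2))²/(-696408) = (-64 + (168 - 28 + 192 - 32))²*(-1/696408) = (-64 + 300)²*(-1/696408) = 236²*(-1/696408) = 55696*(-1/696408) = -6962/87051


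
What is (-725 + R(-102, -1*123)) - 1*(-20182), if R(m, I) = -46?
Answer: 19411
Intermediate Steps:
(-725 + R(-102, -1*123)) - 1*(-20182) = (-725 - 46) - 1*(-20182) = -771 + 20182 = 19411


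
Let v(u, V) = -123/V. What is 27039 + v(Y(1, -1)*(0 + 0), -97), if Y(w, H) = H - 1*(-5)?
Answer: 2622906/97 ≈ 27040.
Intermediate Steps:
Y(w, H) = 5 + H (Y(w, H) = H + 5 = 5 + H)
27039 + v(Y(1, -1)*(0 + 0), -97) = 27039 - 123/(-97) = 27039 - 123*(-1/97) = 27039 + 123/97 = 2622906/97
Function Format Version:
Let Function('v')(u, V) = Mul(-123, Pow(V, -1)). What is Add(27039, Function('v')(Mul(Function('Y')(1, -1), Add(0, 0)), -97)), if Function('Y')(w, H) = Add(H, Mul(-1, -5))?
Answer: Rational(2622906, 97) ≈ 27040.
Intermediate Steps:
Function('Y')(w, H) = Add(5, H) (Function('Y')(w, H) = Add(H, 5) = Add(5, H))
Add(27039, Function('v')(Mul(Function('Y')(1, -1), Add(0, 0)), -97)) = Add(27039, Mul(-123, Pow(-97, -1))) = Add(27039, Mul(-123, Rational(-1, 97))) = Add(27039, Rational(123, 97)) = Rational(2622906, 97)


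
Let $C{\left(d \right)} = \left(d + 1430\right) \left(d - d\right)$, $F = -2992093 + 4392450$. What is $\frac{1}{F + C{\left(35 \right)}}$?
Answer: $\frac{1}{1400357} \approx 7.141 \cdot 10^{-7}$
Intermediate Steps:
$F = 1400357$
$C{\left(d \right)} = 0$ ($C{\left(d \right)} = \left(1430 + d\right) 0 = 0$)
$\frac{1}{F + C{\left(35 \right)}} = \frac{1}{1400357 + 0} = \frac{1}{1400357}$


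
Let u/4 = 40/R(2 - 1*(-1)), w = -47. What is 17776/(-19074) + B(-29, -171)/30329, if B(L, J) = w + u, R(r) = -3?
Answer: -8197607/8765081 ≈ -0.93526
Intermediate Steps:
u = -160/3 (u = 4*(40/(-3)) = 4*(40*(-⅓)) = 4*(-40/3) = -160/3 ≈ -53.333)
B(L, J) = -301/3 (B(L, J) = -47 - 160/3 = -301/3)
17776/(-19074) + B(-29, -171)/30329 = 17776/(-19074) - 301/3/30329 = 17776*(-1/19074) - 301/3*1/30329 = -808/867 - 301/90987 = -8197607/8765081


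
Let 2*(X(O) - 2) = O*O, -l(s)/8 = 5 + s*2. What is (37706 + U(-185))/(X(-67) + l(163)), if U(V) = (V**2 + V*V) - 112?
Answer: -212088/803 ≈ -264.12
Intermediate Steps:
U(V) = -112 + 2*V**2 (U(V) = (V**2 + V**2) - 112 = 2*V**2 - 112 = -112 + 2*V**2)
l(s) = -40 - 16*s (l(s) = -8*(5 + s*2) = -8*(5 + 2*s) = -40 - 16*s)
X(O) = 2 + O**2/2 (X(O) = 2 + (O*O)/2 = 2 + O**2/2)
(37706 + U(-185))/(X(-67) + l(163)) = (37706 + (-112 + 2*(-185)**2))/((2 + (1/2)*(-67)**2) + (-40 - 16*163)) = (37706 + (-112 + 2*34225))/((2 + (1/2)*4489) + (-40 - 2608)) = (37706 + (-112 + 68450))/((2 + 4489/2) - 2648) = (37706 + 68338)/(4493/2 - 2648) = 106044/(-803/2) = 106044*(-2/803) = -212088/803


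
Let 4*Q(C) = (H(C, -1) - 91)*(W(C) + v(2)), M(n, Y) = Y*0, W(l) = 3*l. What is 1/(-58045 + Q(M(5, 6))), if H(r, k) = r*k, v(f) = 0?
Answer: -1/58045 ≈ -1.7228e-5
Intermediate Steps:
M(n, Y) = 0
H(r, k) = k*r
Q(C) = 3*C*(-91 - C)/4 (Q(C) = ((-C - 91)*(3*C + 0))/4 = ((-91 - C)*(3*C))/4 = (3*C*(-91 - C))/4 = 3*C*(-91 - C)/4)
1/(-58045 + Q(M(5, 6))) = 1/(-58045 + (¾)*0*(-91 - 1*0)) = 1/(-58045 + (¾)*0*(-91 + 0)) = 1/(-58045 + (¾)*0*(-91)) = 1/(-58045 + 0) = 1/(-58045) = -1/58045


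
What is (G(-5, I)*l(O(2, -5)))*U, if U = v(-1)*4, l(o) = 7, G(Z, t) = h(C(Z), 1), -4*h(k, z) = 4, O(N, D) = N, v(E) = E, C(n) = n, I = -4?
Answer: 28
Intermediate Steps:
h(k, z) = -1 (h(k, z) = -1/4*4 = -1)
G(Z, t) = -1
U = -4 (U = -1*4 = -4)
(G(-5, I)*l(O(2, -5)))*U = -1*7*(-4) = -7*(-4) = 28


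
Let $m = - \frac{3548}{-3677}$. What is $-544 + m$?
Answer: $- \frac{1996740}{3677} \approx -543.04$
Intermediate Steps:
$m = \frac{3548}{3677}$ ($m = \left(-3548\right) \left(- \frac{1}{3677}\right) = \frac{3548}{3677} \approx 0.96492$)
$-544 + m = -544 + \frac{3548}{3677} = - \frac{1996740}{3677}$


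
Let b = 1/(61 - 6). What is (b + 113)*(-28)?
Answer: -174048/55 ≈ -3164.5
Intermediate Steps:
b = 1/55 ≈ 0.018182
(b + 113)*(-28) = (1/55 + 113)*(-28) = (6216/55)*(-28) = -174048/55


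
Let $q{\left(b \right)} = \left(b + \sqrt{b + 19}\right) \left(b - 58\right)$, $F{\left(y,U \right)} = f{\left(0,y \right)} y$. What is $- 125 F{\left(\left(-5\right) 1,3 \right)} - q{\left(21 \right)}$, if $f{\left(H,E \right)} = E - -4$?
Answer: $152 + 74 \sqrt{10} \approx 386.01$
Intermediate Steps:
$f{\left(H,E \right)} = 4 + E$ ($f{\left(H,E \right)} = E + 4 = 4 + E$)
$F{\left(y,U \right)} = y \left(4 + y\right)$ ($F{\left(y,U \right)} = \left(4 + y\right) y = y \left(4 + y\right)$)
$q{\left(b \right)} = \left(-58 + b\right) \left(b + \sqrt{19 + b}\right)$ ($q{\left(b \right)} = \left(b + \sqrt{19 + b}\right) \left(-58 + b\right) = \left(-58 + b\right) \left(b + \sqrt{19 + b}\right)$)
$- 125 F{\left(\left(-5\right) 1,3 \right)} - q{\left(21 \right)} = - 125 \left(-5\right) 1 \left(4 - 5\right) - \left(21^{2} - 1218 - 58 \sqrt{19 + 21} + 21 \sqrt{19 + 21}\right) = - 125 \left(- 5 \left(4 - 5\right)\right) - \left(441 - 1218 - 58 \sqrt{40} + 21 \sqrt{40}\right) = - 125 \left(\left(-5\right) \left(-1\right)\right) - \left(441 - 1218 - 58 \cdot 2 \sqrt{10} + 21 \cdot 2 \sqrt{10}\right) = \left(-125\right) 5 - \left(441 - 1218 - 116 \sqrt{10} + 42 \sqrt{10}\right) = -625 - \left(-777 - 74 \sqrt{10}\right) = -625 + \left(777 + 74 \sqrt{10}\right) = 152 + 74 \sqrt{10}$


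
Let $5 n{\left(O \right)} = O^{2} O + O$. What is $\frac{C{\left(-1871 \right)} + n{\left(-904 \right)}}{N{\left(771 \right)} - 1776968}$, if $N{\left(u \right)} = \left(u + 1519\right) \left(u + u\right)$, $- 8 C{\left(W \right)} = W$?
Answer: $- \frac{5910103989}{70168480} \approx -84.227$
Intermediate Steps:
$n{\left(O \right)} = \frac{O}{5} + \frac{O^{3}}{5}$ ($n{\left(O \right)} = \frac{O^{2} O + O}{5} = \frac{O^{3} + O}{5} = \frac{O + O^{3}}{5} = \frac{O}{5} + \frac{O^{3}}{5}$)
$C{\left(W \right)} = - \frac{W}{8}$
$N{\left(u \right)} = 2 u \left(1519 + u\right)$ ($N{\left(u \right)} = \left(1519 + u\right) 2 u = 2 u \left(1519 + u\right)$)
$\frac{C{\left(-1871 \right)} + n{\left(-904 \right)}}{N{\left(771 \right)} - 1776968} = \frac{\left(- \frac{1}{8}\right) \left(-1871\right) + \frac{1}{5} \left(-904\right) \left(1 + \left(-904\right)^{2}\right)}{2 \cdot 771 \left(1519 + 771\right) - 1776968} = \frac{\frac{1871}{8} + \frac{1}{5} \left(-904\right) \left(1 + 817216\right)}{2 \cdot 771 \cdot 2290 - 1776968} = \frac{\frac{1871}{8} + \frac{1}{5} \left(-904\right) 817217}{3531180 - 1776968} = \frac{\frac{1871}{8} - \frac{738764168}{5}}{1754212} = \left(- \frac{5910103989}{40}\right) \frac{1}{1754212} = - \frac{5910103989}{70168480}$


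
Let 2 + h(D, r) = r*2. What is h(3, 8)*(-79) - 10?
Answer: -1116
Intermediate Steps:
h(D, r) = -2 + 2*r (h(D, r) = -2 + r*2 = -2 + 2*r)
h(3, 8)*(-79) - 10 = (-2 + 2*8)*(-79) - 10 = (-2 + 16)*(-79) - 10 = 14*(-79) - 10 = -1106 - 10 = -1116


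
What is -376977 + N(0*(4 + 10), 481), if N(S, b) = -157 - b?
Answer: -377615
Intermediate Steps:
-376977 + N(0*(4 + 10), 481) = -376977 + (-157 - 1*481) = -376977 + (-157 - 481) = -376977 - 638 = -377615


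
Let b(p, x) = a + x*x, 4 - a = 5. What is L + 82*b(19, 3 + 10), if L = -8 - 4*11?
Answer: 13724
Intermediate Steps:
a = -1 (a = 4 - 1*5 = 4 - 5 = -1)
b(p, x) = -1 + x**2 (b(p, x) = -1 + x*x = -1 + x**2)
L = -52 (L = -8 - 44 = -52)
L + 82*b(19, 3 + 10) = -52 + 82*(-1 + (3 + 10)**2) = -52 + 82*(-1 + 13**2) = -52 + 82*(-1 + 169) = -52 + 82*168 = -52 + 13776 = 13724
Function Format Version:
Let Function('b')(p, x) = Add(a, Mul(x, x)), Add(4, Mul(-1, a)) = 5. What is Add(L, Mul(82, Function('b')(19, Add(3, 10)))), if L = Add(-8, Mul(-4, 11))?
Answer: 13724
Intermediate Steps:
a = -1 (a = Add(4, Mul(-1, 5)) = Add(4, -5) = -1)
Function('b')(p, x) = Add(-1, Pow(x, 2)) (Function('b')(p, x) = Add(-1, Mul(x, x)) = Add(-1, Pow(x, 2)))
L = -52 (L = Add(-8, -44) = -52)
Add(L, Mul(82, Function('b')(19, Add(3, 10)))) = Add(-52, Mul(82, Add(-1, Pow(Add(3, 10), 2)))) = Add(-52, Mul(82, Add(-1, Pow(13, 2)))) = Add(-52, Mul(82, Add(-1, 169))) = Add(-52, Mul(82, 168)) = Add(-52, 13776) = 13724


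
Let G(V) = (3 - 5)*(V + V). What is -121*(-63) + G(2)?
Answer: 7615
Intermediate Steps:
G(V) = -4*V
-121*(-63) + G(2) = -121*(-63) - 4*2 = 7623 - 8 = 7615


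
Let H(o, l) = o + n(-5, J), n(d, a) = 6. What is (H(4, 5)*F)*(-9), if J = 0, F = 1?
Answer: -90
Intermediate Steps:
H(o, l) = 6 + o (H(o, l) = o + 6 = 6 + o)
(H(4, 5)*F)*(-9) = ((6 + 4)*1)*(-9) = (10*1)*(-9) = 10*(-9) = -90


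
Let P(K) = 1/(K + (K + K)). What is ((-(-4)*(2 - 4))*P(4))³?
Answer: -8/27 ≈ -0.29630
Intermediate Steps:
P(K) = 1/(3*K) (P(K) = 1/(K + 2*K) = 1/(3*K))
((-(-4)*(2 - 4))*P(4))³ = ((-(-4)*(2 - 4))*((⅓)/4))³ = ((-(-4)*(-2))*((⅓)*(¼)))³ = (-1*8*(1/12))³ = (-8*1/12)³ = (-⅔)³ = -8/27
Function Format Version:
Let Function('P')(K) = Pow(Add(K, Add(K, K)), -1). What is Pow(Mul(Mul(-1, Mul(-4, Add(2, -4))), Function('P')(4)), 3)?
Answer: Rational(-8, 27) ≈ -0.29630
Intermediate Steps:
Function('P')(K) = Mul(Rational(1, 3), Pow(K, -1)) (Function('P')(K) = Pow(Add(K, Mul(2, K)), -1) = Pow(Mul(3, K), -1) = Mul(Rational(1, 3), Pow(K, -1)))
Pow(Mul(Mul(-1, Mul(-4, Add(2, -4))), Function('P')(4)), 3) = Pow(Mul(Mul(-1, Mul(-4, Add(2, -4))), Mul(Rational(1, 3), Pow(4, -1))), 3) = Pow(Mul(Mul(-1, Mul(-4, -2)), Mul(Rational(1, 3), Rational(1, 4))), 3) = Pow(Mul(Mul(-1, 8), Rational(1, 12)), 3) = Pow(Mul(-8, Rational(1, 12)), 3) = Pow(Rational(-2, 3), 3) = Rational(-8, 27)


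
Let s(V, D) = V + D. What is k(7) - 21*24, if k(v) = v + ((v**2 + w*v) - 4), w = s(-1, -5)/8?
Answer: -1829/4 ≈ -457.25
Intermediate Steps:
s(V, D) = D + V
w = -3/4 (w = (-5 - 1)/8 = -6*1/8 = -3/4 ≈ -0.75000)
k(v) = -4 + v**2 + v/4 (k(v) = v + ((v**2 - 3*v/4) - 4) = v + (-4 + v**2 - 3*v/4) = -4 + v**2 + v/4)
k(7) - 21*24 = (-4 + 7**2 + (1/4)*7) - 21*24 = (-4 + 49 + 7/4) - 504 = 187/4 - 504 = -1829/4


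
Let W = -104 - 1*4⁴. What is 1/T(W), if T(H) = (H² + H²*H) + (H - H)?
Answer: -1/46526400 ≈ -2.1493e-8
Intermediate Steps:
W = -360 (W = -104 - 1*256 = -104 - 256 = -360)
T(H) = H² + H³ (T(H) = (H² + H³) + 0 = H² + H³)
1/T(W) = 1/((-360)²*(1 - 360)) = 1/(129600*(-359)) = 1/(-46526400) = -1/46526400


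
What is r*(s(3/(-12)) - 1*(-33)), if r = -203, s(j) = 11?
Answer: -8932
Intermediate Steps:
r*(s(3/(-12)) - 1*(-33)) = -203*(11 - 1*(-33)) = -203*(11 + 33) = -203*44 = -8932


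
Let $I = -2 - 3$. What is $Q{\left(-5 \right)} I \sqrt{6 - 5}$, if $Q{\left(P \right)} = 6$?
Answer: $-30$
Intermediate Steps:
$I = -5$
$Q{\left(-5 \right)} I \sqrt{6 - 5} = 6 \left(-5\right) \sqrt{6 - 5} = - 30 \sqrt{1} = \left(-30\right) 1 = -30$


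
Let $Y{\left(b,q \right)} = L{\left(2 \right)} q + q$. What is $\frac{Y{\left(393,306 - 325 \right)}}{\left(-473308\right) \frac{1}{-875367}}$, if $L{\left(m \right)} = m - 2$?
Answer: $- \frac{16631973}{473308} \approx -35.14$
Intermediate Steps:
$L{\left(m \right)} = -2 + m$ ($L{\left(m \right)} = m - 2 = -2 + m$)
$Y{\left(b,q \right)} = q$ ($Y{\left(b,q \right)} = \left(-2 + 2\right) q + q = 0 q + q = 0 + q = q$)
$\frac{Y{\left(393,306 - 325 \right)}}{\left(-473308\right) \frac{1}{-875367}} = \frac{306 - 325}{\left(-473308\right) \frac{1}{-875367}} = \frac{306 - 325}{\left(-473308\right) \left(- \frac{1}{875367}\right)} = - \frac{19}{\frac{473308}{875367}} = \left(-19\right) \frac{875367}{473308} = - \frac{16631973}{473308}$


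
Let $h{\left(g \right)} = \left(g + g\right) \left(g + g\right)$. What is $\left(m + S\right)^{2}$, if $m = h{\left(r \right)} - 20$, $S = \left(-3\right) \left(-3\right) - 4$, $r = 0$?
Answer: $225$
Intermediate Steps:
$S = 5$ ($S = 9 - 4 = 5$)
$h{\left(g \right)} = 4 g^{2}$ ($h{\left(g \right)} = 2 g 2 g = 4 g^{2}$)
$m = -20$ ($m = 4 \cdot 0^{2} - 20 = 4 \cdot 0 - 20 = 0 - 20 = -20$)
$\left(m + S\right)^{2} = \left(-20 + 5\right)^{2} = \left(-15\right)^{2} = 225$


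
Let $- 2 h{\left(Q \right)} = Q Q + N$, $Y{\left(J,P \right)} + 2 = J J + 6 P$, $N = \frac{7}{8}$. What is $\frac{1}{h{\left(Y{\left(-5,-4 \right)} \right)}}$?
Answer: $- \frac{16}{15} \approx -1.0667$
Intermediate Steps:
$N = \frac{7}{8}$ ($N = 7 \cdot \frac{1}{8} = \frac{7}{8} \approx 0.875$)
$Y{\left(J,P \right)} = -2 + J^{2} + 6 P$ ($Y{\left(J,P \right)} = -2 + \left(J J + 6 P\right) = -2 + \left(J^{2} + 6 P\right) = -2 + J^{2} + 6 P$)
$h{\left(Q \right)} = - \frac{7}{16} - \frac{Q^{2}}{2}$ ($h{\left(Q \right)} = - \frac{Q Q + \frac{7}{8}}{2} = - \frac{Q^{2} + \frac{7}{8}}{2} = - \frac{\frac{7}{8} + Q^{2}}{2} = - \frac{7}{16} - \frac{Q^{2}}{2}$)
$\frac{1}{h{\left(Y{\left(-5,-4 \right)} \right)}} = \frac{1}{- \frac{7}{16} - \frac{\left(-2 + \left(-5\right)^{2} + 6 \left(-4\right)\right)^{2}}{2}} = \frac{1}{- \frac{7}{16} - \frac{\left(-2 + 25 - 24\right)^{2}}{2}} = \frac{1}{- \frac{7}{16} - \frac{\left(-1\right)^{2}}{2}} = \frac{1}{- \frac{7}{16} - \frac{1}{2}} = \frac{1}{- \frac{15}{16}} = - \frac{16}{15}$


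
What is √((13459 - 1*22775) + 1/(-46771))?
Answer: I*√20378996371127/46771 ≈ 96.519*I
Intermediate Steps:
√((13459 - 1*22775) + 1/(-46771)) = √((13459 - 22775) - 1/46771) = √(-9316 - 1/46771) = √(-435718637/46771) = I*√20378996371127/46771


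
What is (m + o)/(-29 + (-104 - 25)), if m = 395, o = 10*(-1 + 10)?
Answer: -485/158 ≈ -3.0696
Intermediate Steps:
o = 90 (o = 10*9 = 90)
(m + o)/(-29 + (-104 - 25)) = (395 + 90)/(-29 + (-104 - 25)) = 485/(-29 - 129) = 485/(-158) = 485*(-1/158) = -485/158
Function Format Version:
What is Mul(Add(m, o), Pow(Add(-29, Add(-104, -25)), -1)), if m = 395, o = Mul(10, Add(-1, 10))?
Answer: Rational(-485, 158) ≈ -3.0696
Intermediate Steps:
o = 90 (o = Mul(10, 9) = 90)
Mul(Add(m, o), Pow(Add(-29, Add(-104, -25)), -1)) = Mul(Add(395, 90), Pow(Add(-29, Add(-104, -25)), -1)) = Mul(485, Pow(Add(-29, -129), -1)) = Mul(485, Pow(-158, -1)) = Mul(485, Rational(-1, 158)) = Rational(-485, 158)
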